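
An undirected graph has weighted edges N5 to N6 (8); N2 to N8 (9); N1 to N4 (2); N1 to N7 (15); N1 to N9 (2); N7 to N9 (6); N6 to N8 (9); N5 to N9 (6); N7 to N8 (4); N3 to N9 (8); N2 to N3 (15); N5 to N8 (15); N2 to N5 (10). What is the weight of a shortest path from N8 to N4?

Some routes from N8 to N4:
N8→N7→N1→N4: 4 + 15 + 2 = 21
N8→N6→N5→N9→N1→N4: 9 + 8 + 6 + 2 + 2 = 27
N8→N5→N9→N1→N4: 15 + 6 + 2 + 2 = 25
N8→N7→N9→N1→N4: 4 + 6 + 2 + 2 = 14
N8→N2→N5→N9→N1→N4: 9 + 10 + 6 + 2 + 2 = 29
The minimum is 14.

14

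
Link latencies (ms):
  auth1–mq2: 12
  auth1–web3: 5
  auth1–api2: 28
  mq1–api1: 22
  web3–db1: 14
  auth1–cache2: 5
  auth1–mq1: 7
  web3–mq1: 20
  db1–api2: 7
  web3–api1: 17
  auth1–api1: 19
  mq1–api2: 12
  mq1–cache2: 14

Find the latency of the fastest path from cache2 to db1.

24

Some routes from cache2 to db1:
cache2 -> auth1 -> api2 -> db1: 5 + 28 + 7 = 40
cache2 -> auth1 -> web3 -> db1: 5 + 5 + 14 = 24
cache2 -> auth1 -> mq1 -> api2 -> db1: 5 + 7 + 12 + 7 = 31
cache2 -> mq1 -> auth1 -> web3 -> db1: 14 + 7 + 5 + 14 = 40
cache2 -> mq1 -> api2 -> db1: 14 + 12 + 7 = 33
The minimum is 24 ms.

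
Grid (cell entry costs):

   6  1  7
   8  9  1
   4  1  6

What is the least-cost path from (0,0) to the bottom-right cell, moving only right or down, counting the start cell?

21

One optimal route is (0,0)→(0,1)→(0,2)→(1,2)→(2,2).
Its cost is 6 + 1 + 7 + 1 + 6 = 21.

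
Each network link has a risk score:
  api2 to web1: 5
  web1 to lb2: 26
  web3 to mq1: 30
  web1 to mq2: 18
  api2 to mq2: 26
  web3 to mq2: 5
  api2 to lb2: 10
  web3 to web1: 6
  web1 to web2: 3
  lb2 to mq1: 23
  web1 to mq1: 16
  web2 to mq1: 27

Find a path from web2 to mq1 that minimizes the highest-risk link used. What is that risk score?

16

Some routes from web2 to mq1:
web2→web1→api2→lb2→mq1: max(3, 5, 10, 23) = 23
web2→web1→mq1: max(3, 16) = 16
web2→web1→mq2→api2→lb2→mq1: max(3, 18, 26, 10, 23) = 26
web2→web1→web3→mq2→api2→lb2→mq1: max(3, 6, 5, 26, 10, 23) = 26
Best route has worst link 16.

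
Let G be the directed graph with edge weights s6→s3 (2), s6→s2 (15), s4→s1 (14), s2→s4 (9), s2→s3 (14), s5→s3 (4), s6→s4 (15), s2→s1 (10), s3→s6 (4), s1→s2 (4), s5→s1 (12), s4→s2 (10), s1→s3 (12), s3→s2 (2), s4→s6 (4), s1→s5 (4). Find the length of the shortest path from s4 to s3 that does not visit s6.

Checking several routes:
s4 → s1 → s3: 14 + 12 = 26
s4 → s2 → s3: 10 + 14 = 24
s4 → s1 → s5 → s3: 14 + 4 + 4 = 22
Shortest: 22.

22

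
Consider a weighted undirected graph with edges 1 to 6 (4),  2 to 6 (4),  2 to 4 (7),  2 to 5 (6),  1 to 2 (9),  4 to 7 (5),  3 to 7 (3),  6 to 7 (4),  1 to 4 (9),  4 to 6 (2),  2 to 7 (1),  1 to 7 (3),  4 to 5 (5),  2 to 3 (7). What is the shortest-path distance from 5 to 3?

10

A few of the 5→3 routes:
5→4→6→7→3: 5 + 2 + 4 + 3 = 14
5→2→7→3: 6 + 1 + 3 = 10
5→4→7→3: 5 + 5 + 3 = 13
5→2→3: 6 + 7 = 13
5→4→6→2→7→3: 5 + 2 + 4 + 1 + 3 = 15
Shortest: 10.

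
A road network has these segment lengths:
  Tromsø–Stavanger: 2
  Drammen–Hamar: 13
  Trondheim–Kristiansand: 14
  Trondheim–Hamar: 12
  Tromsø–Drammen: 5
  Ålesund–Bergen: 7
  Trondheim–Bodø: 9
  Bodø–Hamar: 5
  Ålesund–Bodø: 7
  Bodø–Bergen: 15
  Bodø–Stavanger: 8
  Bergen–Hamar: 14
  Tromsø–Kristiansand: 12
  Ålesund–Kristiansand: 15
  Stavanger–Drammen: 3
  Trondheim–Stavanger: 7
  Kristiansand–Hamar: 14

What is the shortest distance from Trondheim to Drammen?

10

Comparing a few candidate routes:
Trondheim - Stavanger - Tromsø - Drammen: 7 + 2 + 5 = 14
Trondheim - Bodø - Stavanger - Drammen: 9 + 8 + 3 = 20
Trondheim - Stavanger - Drammen: 7 + 3 = 10
Best route has total 10.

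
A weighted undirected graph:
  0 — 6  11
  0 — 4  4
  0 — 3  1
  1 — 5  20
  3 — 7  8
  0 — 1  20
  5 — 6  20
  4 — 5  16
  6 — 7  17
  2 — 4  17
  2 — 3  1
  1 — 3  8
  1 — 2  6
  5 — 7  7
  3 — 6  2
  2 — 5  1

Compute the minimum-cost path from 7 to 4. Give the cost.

13

A few of the 7→4 routes:
7→5→4: 7 + 16 = 23
7→3→0→4: 8 + 1 + 4 = 13
7→5→2→3→0→4: 7 + 1 + 1 + 1 + 4 = 14
Shortest: 13.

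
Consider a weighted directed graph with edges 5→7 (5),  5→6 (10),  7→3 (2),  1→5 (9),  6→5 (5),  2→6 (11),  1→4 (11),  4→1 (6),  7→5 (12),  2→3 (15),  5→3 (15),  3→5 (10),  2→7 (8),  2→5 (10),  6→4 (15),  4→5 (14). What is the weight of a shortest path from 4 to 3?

21

Paths from 4 to 3:
4-1-5-3: 6 + 9 + 15 = 30
4-1-5-7-3: 6 + 9 + 5 + 2 = 22
4-5-7-3: 14 + 5 + 2 = 21
4-5-3: 14 + 15 = 29
Shortest: 21.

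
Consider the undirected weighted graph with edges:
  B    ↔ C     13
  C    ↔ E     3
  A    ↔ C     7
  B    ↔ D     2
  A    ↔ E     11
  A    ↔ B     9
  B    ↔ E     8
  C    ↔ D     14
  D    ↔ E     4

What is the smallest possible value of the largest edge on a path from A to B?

A few of the A→B routes:
A→E→B: max(11, 8) = 11
A→E→C→B: max(11, 3, 13) = 13
A→B: max(9) = 9
A→E→D→B: max(11, 4, 2) = 11
A→C→E→B: max(7, 3, 8) = 8
A→C→E→D→B: max(7, 3, 4, 2) = 7
Smallest bottleneck: 7.

7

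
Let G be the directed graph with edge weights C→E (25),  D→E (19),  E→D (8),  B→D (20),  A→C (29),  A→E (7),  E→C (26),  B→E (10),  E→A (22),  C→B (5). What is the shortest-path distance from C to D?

23

Routes from C to D:
C→E→D: 25 + 8 = 33
C→B→E→D: 5 + 10 + 8 = 23
C→B→D: 5 + 20 = 25
Best route has total 23.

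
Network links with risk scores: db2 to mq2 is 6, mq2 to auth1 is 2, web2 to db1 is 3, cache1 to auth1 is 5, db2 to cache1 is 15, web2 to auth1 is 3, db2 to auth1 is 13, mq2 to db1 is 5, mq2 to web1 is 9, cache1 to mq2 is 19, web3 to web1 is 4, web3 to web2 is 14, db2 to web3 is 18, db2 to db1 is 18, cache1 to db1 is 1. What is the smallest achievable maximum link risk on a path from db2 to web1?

9

Checking several routes:
db2-mq2-web1: max(6, 9) = 9
db2-auth1-web2-db1-mq2-web1: max(13, 3, 3, 5, 9) = 13
db2-auth1-cache1-db1-web2-web3-web1: max(13, 5, 1, 3, 14, 4) = 14
db2-auth1-web2-web3-web1: max(13, 3, 14, 4) = 14
db2-auth1-cache1-db1-mq2-web1: max(13, 5, 1, 5, 9) = 13
db2-auth1-mq2-web1: max(13, 2, 9) = 13
Best route has worst link 9.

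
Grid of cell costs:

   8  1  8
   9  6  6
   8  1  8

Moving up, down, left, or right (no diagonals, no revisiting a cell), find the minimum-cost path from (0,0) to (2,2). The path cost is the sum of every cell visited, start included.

24

Best path: [0,0] [0,1] [1,1] [2,1] [2,2]
Cost: 8 + 1 + 6 + 1 + 8 = 24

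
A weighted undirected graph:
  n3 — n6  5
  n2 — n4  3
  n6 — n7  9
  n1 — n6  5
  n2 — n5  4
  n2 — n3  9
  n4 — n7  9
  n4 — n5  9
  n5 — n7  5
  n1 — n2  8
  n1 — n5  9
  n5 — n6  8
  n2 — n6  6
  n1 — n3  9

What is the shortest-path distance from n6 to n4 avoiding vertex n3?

Some routes from n6 to n4 avoiding n3:
n6 → n5 → n4: 8 + 9 = 17
n6 → n2 → n4: 6 + 3 = 9
n6 → n7 → n4: 9 + 9 = 18
n6 → n1 → n2 → n4: 5 + 8 + 3 = 16
n6 → n5 → n2 → n4: 8 + 4 + 3 = 15
Shortest: 9.

9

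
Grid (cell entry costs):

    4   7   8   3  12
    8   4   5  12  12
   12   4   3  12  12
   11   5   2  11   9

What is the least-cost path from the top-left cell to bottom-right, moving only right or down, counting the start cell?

Take r0c0 → r0c1 → r1c1 → r2c1 → r2c2 → r3c2 → r3c3 → r3c4 for a total of 4 + 7 + 4 + 4 + 3 + 2 + 11 + 9 = 44.

44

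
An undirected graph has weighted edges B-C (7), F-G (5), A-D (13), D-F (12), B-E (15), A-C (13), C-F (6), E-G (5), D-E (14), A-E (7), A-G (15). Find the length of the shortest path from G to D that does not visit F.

19

A few of the G→D routes:
G → E → A → D: 5 + 7 + 13 = 25
G → E → D: 5 + 14 = 19
G → A → D: 15 + 13 = 28
G → A → E → D: 15 + 7 + 14 = 36
The minimum is 19.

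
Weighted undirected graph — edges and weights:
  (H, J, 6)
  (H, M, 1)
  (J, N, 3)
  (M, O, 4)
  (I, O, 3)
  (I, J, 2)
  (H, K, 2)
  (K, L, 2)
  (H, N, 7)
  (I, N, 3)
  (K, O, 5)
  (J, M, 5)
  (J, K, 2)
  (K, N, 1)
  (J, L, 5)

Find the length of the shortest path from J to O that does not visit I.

Some routes from J to O avoiding I:
J-N-K-O: 3 + 1 + 5 = 9
J-H-M-O: 6 + 1 + 4 = 11
J-K-H-M-O: 2 + 2 + 1 + 4 = 9
J-M-O: 5 + 4 = 9
J-K-O: 2 + 5 = 7
Best route has total 7.

7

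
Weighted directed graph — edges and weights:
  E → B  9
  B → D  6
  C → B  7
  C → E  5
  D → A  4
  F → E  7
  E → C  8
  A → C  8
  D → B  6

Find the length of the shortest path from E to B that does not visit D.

9

Routes from E to B avoiding D:
E → B: 9
E → C → B: 8 + 7 = 15
Shortest: 9.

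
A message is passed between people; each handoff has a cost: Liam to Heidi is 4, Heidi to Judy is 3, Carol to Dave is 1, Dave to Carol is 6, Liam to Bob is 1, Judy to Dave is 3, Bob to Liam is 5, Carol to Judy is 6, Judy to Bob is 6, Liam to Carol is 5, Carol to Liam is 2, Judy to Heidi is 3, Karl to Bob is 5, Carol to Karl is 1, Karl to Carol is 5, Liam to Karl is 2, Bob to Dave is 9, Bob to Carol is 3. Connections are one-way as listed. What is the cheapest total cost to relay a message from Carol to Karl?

1

Candidate routes:
Carol -> Liam -> Karl: 2 + 2 = 4
Carol -> Judy -> Bob -> Liam -> Karl: 6 + 6 + 5 + 2 = 19
Carol -> Karl: 1
Shortest: 1.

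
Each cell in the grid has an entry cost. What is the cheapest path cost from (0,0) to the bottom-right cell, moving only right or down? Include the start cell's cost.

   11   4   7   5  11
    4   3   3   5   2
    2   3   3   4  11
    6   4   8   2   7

One optimal route is (0,0) (1,0) (2,0) (2,1) (2,2) (2,3) (3,3) (3,4).
Its cost is 11 + 4 + 2 + 3 + 3 + 4 + 2 + 7 = 36.
(Top row then right column would cost 58.)

36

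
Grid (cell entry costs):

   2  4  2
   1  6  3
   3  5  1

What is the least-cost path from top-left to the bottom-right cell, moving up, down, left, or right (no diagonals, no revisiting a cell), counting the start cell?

12

Path [0,0] [0,1] [0,2] [1,2] [2,2]: 2 + 4 + 2 + 3 + 1 = 12.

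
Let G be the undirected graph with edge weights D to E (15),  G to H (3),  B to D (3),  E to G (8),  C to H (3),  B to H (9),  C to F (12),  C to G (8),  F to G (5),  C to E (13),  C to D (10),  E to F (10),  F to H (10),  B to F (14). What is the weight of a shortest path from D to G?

15

Checking several routes:
D → C → H → G: 10 + 3 + 3 = 16
D → B → H → G: 3 + 9 + 3 = 15
D → B → H → C → G: 3 + 9 + 3 + 8 = 23
D → C → G: 10 + 8 = 18
D → E → G: 15 + 8 = 23
D → B → F → G: 3 + 14 + 5 = 22
The minimum is 15.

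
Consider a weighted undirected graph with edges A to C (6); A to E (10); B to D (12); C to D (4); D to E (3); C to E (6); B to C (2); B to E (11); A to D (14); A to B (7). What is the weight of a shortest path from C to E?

6

A few of the C→E routes:
C-E: 6
C-B-D-E: 2 + 12 + 3 = 17
C-D-E: 4 + 3 = 7
C-B-E: 2 + 11 = 13
C-A-E: 6 + 10 = 16
Shortest: 6.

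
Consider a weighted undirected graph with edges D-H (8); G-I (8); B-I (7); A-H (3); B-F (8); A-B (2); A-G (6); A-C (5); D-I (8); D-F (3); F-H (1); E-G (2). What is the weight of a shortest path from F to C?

Some routes from F to C:
F → H → D → I → B → A → C: 1 + 8 + 8 + 7 + 2 + 5 = 31
F → B → A → C: 8 + 2 + 5 = 15
F → D → H → A → C: 3 + 8 + 3 + 5 = 19
F → D → I → G → A → C: 3 + 8 + 8 + 6 + 5 = 30
F → D → I → B → A → C: 3 + 8 + 7 + 2 + 5 = 25
F → H → A → C: 1 + 3 + 5 = 9
The minimum is 9.

9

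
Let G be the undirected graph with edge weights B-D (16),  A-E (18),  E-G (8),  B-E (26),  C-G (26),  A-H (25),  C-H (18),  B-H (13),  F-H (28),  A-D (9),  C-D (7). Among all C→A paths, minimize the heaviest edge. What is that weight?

9

Comparing a few candidate routes:
C→G→E→B→D→A: max(26, 8, 26, 16, 9) = 26
C→D→A: max(7, 9) = 9
C→D→B→H→A: max(7, 16, 13, 25) = 25
C→H→A: max(18, 25) = 25
C→H→B→D→A: max(18, 13, 16, 9) = 18
The minimum achievable maximum is 9.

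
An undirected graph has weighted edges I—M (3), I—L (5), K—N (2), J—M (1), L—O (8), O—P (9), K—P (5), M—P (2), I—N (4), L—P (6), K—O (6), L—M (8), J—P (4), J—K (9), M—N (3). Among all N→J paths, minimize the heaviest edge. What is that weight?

Checking several routes:
N→M→J: max(3, 1) = 3
N→M→P→J: max(3, 2, 4) = 4
N→I→M→J: max(4, 3, 1) = 4
Best route has worst link 3.

3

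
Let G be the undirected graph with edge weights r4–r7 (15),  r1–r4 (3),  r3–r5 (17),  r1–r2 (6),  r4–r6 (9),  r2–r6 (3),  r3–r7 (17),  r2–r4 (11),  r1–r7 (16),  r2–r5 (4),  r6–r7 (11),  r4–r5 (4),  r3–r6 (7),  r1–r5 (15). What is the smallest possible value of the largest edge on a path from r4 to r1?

Comparing a few candidate routes:
r4 -> r1: max(3) = 3
r4 -> r6 -> r2 -> r1: max(9, 3, 6) = 9
r4 -> r5 -> r2 -> r1: max(4, 4, 6) = 6
Best route has worst link 3.

3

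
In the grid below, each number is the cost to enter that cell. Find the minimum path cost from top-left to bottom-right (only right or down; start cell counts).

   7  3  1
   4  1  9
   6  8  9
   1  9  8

35

One optimal route is [0,0] -> [1,0] -> [2,0] -> [3,0] -> [3,1] -> [3,2].
Its cost is 7 + 4 + 6 + 1 + 9 + 8 = 35.
(Top row then right column would cost 37.)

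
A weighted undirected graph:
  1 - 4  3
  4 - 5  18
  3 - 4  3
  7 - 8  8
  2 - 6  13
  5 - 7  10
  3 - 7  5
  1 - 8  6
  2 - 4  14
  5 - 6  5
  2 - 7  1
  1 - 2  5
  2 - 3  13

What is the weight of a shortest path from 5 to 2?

Comparing a few candidate routes:
5 - 7 - 3 - 4 - 1 - 2: 10 + 5 + 3 + 3 + 5 = 26
5 - 6 - 2: 5 + 13 = 18
5 - 7 - 2: 10 + 1 = 11
The minimum is 11.

11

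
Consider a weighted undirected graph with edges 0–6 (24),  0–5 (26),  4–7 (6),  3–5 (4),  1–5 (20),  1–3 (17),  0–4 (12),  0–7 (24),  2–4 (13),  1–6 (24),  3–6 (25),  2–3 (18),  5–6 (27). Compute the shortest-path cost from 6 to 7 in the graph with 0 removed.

Routes from 6 to 7 avoiding 0:
6 -> 1 -> 3 -> 2 -> 4 -> 7: 24 + 17 + 18 + 13 + 6 = 78
6 -> 3 -> 2 -> 4 -> 7: 25 + 18 + 13 + 6 = 62
6 -> 1 -> 5 -> 3 -> 2 -> 4 -> 7: 24 + 20 + 4 + 18 + 13 + 6 = 85
6 -> 5 -> 3 -> 2 -> 4 -> 7: 27 + 4 + 18 + 13 + 6 = 68
6 -> 5 -> 1 -> 3 -> 2 -> 4 -> 7: 27 + 20 + 17 + 18 + 13 + 6 = 101
Best route has total 62.

62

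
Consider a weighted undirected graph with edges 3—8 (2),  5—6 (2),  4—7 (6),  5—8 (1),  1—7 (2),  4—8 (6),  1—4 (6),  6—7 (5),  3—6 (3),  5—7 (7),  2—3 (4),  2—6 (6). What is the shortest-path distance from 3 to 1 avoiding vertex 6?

12

Candidate routes:
3→8→4→7→1: 2 + 6 + 6 + 2 = 16
3→8→5→7→4→1: 2 + 1 + 7 + 6 + 6 = 22
3→8→5→7→1: 2 + 1 + 7 + 2 = 12
3→8→4→1: 2 + 6 + 6 = 14
Best route has total 12.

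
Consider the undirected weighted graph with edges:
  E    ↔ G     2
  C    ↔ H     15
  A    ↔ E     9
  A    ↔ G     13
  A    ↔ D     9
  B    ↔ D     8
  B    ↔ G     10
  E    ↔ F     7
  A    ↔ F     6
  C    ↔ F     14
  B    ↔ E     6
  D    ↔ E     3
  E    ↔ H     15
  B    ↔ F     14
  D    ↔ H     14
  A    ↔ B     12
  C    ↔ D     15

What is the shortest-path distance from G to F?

9

A few of the G→F routes:
G-E-D-A-F: 2 + 3 + 9 + 6 = 20
G-B-E-F: 10 + 6 + 7 = 23
G-E-A-F: 2 + 9 + 6 = 17
G-E-B-F: 2 + 6 + 14 = 22
G-A-F: 13 + 6 = 19
G-E-F: 2 + 7 = 9
Shortest: 9.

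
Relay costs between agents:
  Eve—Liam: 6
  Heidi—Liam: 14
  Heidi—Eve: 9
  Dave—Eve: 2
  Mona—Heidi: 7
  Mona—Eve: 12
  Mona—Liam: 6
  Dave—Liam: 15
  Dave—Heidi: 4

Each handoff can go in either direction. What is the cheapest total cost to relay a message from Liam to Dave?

Checking several routes:
Liam→Heidi→Dave: 14 + 4 = 18
Liam→Eve→Heidi→Dave: 6 + 9 + 4 = 19
Liam→Mona→Heidi→Dave: 6 + 7 + 4 = 17
Liam→Dave: 15
Liam→Eve→Dave: 6 + 2 = 8
The minimum is 8.

8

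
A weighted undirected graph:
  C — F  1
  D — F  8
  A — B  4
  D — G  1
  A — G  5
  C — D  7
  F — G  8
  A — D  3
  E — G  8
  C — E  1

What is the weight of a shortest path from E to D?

8

Comparing a few candidate routes:
E → C → D: 1 + 7 = 8
E → C → F → D: 1 + 1 + 8 = 10
E → G → D: 8 + 1 = 9
The minimum is 8.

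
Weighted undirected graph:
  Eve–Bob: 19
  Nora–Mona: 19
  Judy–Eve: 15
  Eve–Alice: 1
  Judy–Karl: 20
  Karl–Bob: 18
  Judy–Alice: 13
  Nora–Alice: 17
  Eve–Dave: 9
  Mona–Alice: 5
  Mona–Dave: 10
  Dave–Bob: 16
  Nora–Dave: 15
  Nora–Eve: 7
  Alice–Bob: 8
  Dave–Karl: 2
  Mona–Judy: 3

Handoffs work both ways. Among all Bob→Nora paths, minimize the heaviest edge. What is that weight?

Comparing a few candidate routes:
Bob-Alice-Mona-Dave-Eve-Nora: max(8, 5, 10, 9, 7) = 10
Bob-Alice-Eve-Dave-Nora: max(8, 1, 9, 15) = 15
Bob-Alice-Eve-Judy-Mona-Dave-Nora: max(8, 1, 15, 3, 10, 15) = 15
Bob-Alice-Eve-Nora: max(8, 1, 7) = 8
Bob-Alice-Judy-Mona-Dave-Eve-Nora: max(8, 13, 3, 10, 9, 7) = 13
Smallest bottleneck: 8.

8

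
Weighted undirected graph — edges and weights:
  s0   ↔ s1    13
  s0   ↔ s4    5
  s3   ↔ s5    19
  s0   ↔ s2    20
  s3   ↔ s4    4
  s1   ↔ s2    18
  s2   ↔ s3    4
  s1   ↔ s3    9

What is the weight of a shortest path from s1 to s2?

13

Comparing a few candidate routes:
s1-s3-s2: 9 + 4 = 13
s1-s2: 18
s1-s0-s4-s3-s2: 13 + 5 + 4 + 4 = 26
Shortest: 13.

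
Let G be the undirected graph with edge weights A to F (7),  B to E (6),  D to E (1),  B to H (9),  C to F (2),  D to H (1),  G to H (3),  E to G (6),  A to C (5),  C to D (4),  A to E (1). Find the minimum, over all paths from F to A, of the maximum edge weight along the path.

4

Checking several routes:
F -> A: max(7) = 7
F -> C -> A: max(2, 5) = 5
F -> C -> D -> H -> G -> E -> A: max(2, 4, 1, 3, 6, 1) = 6
F -> C -> D -> E -> A: max(2, 4, 1, 1) = 4
The minimum achievable maximum is 4.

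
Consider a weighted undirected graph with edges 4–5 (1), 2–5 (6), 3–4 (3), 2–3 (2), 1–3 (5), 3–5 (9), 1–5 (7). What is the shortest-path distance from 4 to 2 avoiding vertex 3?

7

Candidate routes:
4 → 5 → 2: 1 + 6 = 7
Shortest: 7.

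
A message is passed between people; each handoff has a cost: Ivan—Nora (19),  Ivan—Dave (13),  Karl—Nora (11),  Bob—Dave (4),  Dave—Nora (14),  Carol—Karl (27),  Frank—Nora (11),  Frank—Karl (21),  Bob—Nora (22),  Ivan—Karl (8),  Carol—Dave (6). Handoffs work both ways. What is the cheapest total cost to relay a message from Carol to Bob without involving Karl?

10

Paths from Carol to Bob avoiding Karl:
Carol → Dave → Ivan → Nora → Bob: 6 + 13 + 19 + 22 = 60
Carol → Dave → Bob: 6 + 4 = 10
Carol → Dave → Nora → Bob: 6 + 14 + 22 = 42
Best route has total 10.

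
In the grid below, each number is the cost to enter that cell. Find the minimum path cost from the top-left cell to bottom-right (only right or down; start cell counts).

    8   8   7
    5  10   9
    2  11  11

37

Path r0c0 r1c0 r2c0 r2c1 r2c2: 8 + 5 + 2 + 11 + 11 = 37.
(Top row then right column would cost 43.)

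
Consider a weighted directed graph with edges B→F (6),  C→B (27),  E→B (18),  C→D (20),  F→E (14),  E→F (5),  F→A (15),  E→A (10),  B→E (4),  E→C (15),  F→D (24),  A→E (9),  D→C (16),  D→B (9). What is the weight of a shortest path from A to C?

Routes from A to C:
A - E - F - D - C: 9 + 5 + 24 + 16 = 54
A - E - C: 9 + 15 = 24
A - E - B - F - D - C: 9 + 18 + 6 + 24 + 16 = 73
The minimum is 24.

24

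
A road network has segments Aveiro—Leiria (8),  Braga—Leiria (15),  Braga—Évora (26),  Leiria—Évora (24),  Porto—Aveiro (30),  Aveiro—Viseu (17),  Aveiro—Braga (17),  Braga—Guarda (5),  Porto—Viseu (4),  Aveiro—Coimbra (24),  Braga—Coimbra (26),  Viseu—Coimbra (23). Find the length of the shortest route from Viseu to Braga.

34

Some routes from Viseu to Braga:
Viseu→Porto→Aveiro→Leiria→Braga: 4 + 30 + 8 + 15 = 57
Viseu→Aveiro→Leiria→Braga: 17 + 8 + 15 = 40
Viseu→Porto→Aveiro→Braga: 4 + 30 + 17 = 51
Viseu→Aveiro→Braga: 17 + 17 = 34
Viseu→Coimbra→Braga: 23 + 26 = 49
Best route has total 34.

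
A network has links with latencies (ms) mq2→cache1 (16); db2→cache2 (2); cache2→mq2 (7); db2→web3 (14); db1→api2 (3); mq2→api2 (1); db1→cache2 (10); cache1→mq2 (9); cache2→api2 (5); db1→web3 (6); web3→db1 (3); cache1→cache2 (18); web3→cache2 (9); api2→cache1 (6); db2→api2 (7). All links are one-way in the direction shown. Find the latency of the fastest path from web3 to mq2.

Checking several routes:
web3 -> db1 -> cache2 -> mq2: 3 + 10 + 7 = 20
web3 -> db1 -> api2 -> cache1 -> mq2: 3 + 3 + 6 + 9 = 21
web3 -> cache2 -> mq2: 9 + 7 = 16
Best route has total 16 ms.

16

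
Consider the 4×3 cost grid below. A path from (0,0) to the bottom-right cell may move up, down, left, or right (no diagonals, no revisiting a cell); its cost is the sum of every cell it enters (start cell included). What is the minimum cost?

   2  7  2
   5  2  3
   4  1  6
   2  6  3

19

Path [0,0] → [1,0] → [1,1] → [2,1] → [2,2] → [3,2]: 2 + 5 + 2 + 1 + 6 + 3 = 19.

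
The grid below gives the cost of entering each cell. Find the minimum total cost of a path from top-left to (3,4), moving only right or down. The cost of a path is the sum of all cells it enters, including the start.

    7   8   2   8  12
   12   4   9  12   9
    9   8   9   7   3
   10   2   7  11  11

Cheapest: r0c0→r0c1→r0c2→r1c2→r2c2→r2c3→r2c4→r3c4
  7 + 8 + 2 + 9 + 9 + 7 + 3 + 11 = 56

56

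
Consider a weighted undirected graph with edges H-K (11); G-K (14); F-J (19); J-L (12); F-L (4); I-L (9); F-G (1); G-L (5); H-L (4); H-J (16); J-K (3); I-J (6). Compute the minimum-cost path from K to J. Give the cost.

Checking several routes:
K - H - J: 11 + 16 = 27
K - H - L - I - J: 11 + 4 + 9 + 6 = 30
K - J: 3
K - H - L - J: 11 + 4 + 12 = 27
Shortest: 3.

3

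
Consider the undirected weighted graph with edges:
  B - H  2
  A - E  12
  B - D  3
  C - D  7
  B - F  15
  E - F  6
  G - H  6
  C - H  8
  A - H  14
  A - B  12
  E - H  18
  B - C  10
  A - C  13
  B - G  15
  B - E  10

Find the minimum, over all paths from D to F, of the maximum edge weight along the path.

10

Comparing a few candidate routes:
D - B - E - F: max(3, 10, 6) = 10
D - C - H - B - E - F: max(7, 8, 2, 10, 6) = 10
D - C - B - A - E - F: max(7, 10, 12, 12, 6) = 12
D - C - B - E - F: max(7, 10, 10, 6) = 10
D - C - H - B - A - E - F: max(7, 8, 2, 12, 12, 6) = 12
Best route has worst link 10.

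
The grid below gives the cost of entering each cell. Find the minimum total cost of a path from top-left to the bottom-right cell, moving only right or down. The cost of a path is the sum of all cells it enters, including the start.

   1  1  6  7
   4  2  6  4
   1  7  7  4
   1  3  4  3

17

Take (0,0)→(1,0)→(2,0)→(3,0)→(3,1)→(3,2)→(3,3) for a total of 1 + 4 + 1 + 1 + 3 + 4 + 3 = 17.
(Top row then right column would cost 26.)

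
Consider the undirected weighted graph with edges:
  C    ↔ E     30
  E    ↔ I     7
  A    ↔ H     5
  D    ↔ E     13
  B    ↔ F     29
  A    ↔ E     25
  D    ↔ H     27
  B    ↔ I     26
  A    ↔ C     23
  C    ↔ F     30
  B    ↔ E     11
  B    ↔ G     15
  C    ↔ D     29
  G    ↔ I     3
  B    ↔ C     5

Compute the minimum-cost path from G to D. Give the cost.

23

Comparing a few candidate routes:
G→I→E→B→C→D: 3 + 7 + 11 + 5 + 29 = 55
G→B→C→D: 15 + 5 + 29 = 49
G→B→E→D: 15 + 11 + 13 = 39
G→I→E→D: 3 + 7 + 13 = 23
G→I→B→E→D: 3 + 26 + 11 + 13 = 53
Best route has total 23.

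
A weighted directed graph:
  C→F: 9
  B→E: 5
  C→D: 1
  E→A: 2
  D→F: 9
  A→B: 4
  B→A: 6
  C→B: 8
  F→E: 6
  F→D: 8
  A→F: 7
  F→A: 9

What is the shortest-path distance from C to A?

Checking several routes:
C→B→A: 8 + 6 = 14
C→F→E→A: 9 + 6 + 2 = 17
C→B→E→A: 8 + 5 + 2 = 15
Best route has total 14.

14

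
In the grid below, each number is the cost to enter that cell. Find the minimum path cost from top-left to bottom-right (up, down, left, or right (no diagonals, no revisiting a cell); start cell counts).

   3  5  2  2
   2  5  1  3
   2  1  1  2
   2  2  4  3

14

Path (0,0)→(1,0)→(2,0)→(2,1)→(2,2)→(2,3)→(3,3): 3 + 2 + 2 + 1 + 1 + 2 + 3 = 14.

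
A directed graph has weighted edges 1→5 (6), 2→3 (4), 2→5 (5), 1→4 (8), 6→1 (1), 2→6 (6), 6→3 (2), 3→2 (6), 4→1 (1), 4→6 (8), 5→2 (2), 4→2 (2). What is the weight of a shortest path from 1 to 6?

Routes from 1 to 6:
1-4-6: 8 + 8 = 16
1-4-2-6: 8 + 2 + 6 = 16
1-5-2-6: 6 + 2 + 6 = 14
Shortest: 14.

14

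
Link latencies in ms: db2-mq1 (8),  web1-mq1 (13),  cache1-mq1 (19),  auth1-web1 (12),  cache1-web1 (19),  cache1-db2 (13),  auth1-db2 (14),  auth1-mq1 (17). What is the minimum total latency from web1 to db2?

Some routes from web1 to db2:
web1-auth1-db2: 12 + 14 = 26
web1-auth1-mq1-db2: 12 + 17 + 8 = 37
web1-cache1-db2: 19 + 13 = 32
web1-mq1-db2: 13 + 8 = 21
Best route has total 21 ms.

21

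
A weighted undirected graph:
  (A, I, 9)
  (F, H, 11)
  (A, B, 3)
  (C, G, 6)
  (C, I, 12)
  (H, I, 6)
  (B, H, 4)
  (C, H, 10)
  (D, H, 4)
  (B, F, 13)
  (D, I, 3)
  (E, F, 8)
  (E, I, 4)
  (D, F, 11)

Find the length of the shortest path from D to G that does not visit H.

21

Paths from D to G avoiding H:
D - I - C - G: 3 + 12 + 6 = 21
D - F - B - A - I - C - G: 11 + 13 + 3 + 9 + 12 + 6 = 54
D - F - E - I - C - G: 11 + 8 + 4 + 12 + 6 = 41
The minimum is 21.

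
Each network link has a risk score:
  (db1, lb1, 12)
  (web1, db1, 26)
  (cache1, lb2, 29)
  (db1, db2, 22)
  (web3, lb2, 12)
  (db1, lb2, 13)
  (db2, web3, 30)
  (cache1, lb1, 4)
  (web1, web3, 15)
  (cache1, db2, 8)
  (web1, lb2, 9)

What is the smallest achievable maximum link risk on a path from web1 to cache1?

13

Comparing a few candidate routes:
web1-db1-lb1-cache1: max(26, 12, 4) = 26
web1-web3-lb2-db1-lb1-cache1: max(15, 12, 13, 12, 4) = 15
web1-lb2-db1-lb1-cache1: max(9, 13, 12, 4) = 13
web1-lb2-db1-db2-cache1: max(9, 13, 22, 8) = 22
web1-web3-lb2-db1-db2-cache1: max(15, 12, 13, 22, 8) = 22
Best route has worst link 13.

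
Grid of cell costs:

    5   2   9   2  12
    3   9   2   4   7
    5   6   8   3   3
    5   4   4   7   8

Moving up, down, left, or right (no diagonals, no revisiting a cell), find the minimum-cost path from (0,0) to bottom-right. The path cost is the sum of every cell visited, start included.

Take (0,0) -> (0,1) -> (0,2) -> (0,3) -> (1,3) -> (2,3) -> (2,4) -> (3,4) for a total of 5 + 2 + 9 + 2 + 4 + 3 + 3 + 8 = 36.

36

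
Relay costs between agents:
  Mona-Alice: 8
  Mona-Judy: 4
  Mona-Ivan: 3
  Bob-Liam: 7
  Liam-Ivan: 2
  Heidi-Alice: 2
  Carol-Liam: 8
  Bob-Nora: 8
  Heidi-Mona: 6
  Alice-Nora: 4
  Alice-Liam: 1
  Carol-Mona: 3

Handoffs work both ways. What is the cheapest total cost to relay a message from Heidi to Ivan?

5

A few of the Heidi→Ivan routes:
Heidi→Alice→Mona→Ivan: 2 + 8 + 3 = 13
Heidi→Alice→Liam→Ivan: 2 + 1 + 2 = 5
Heidi→Mona→Ivan: 6 + 3 = 9
Best route has total 5.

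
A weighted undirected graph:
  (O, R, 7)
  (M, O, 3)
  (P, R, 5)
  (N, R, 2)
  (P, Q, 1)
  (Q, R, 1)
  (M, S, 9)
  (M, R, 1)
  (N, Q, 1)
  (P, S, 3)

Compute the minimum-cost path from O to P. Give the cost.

Comparing a few candidate routes:
O - M - R - N - Q - P: 3 + 1 + 2 + 1 + 1 = 8
O - R - Q - P: 7 + 1 + 1 = 9
O - M - R - Q - P: 3 + 1 + 1 + 1 = 6
O - R - P: 7 + 5 = 12
O - M - R - P: 3 + 1 + 5 = 9
O - R - N - Q - P: 7 + 2 + 1 + 1 = 11
Shortest: 6.

6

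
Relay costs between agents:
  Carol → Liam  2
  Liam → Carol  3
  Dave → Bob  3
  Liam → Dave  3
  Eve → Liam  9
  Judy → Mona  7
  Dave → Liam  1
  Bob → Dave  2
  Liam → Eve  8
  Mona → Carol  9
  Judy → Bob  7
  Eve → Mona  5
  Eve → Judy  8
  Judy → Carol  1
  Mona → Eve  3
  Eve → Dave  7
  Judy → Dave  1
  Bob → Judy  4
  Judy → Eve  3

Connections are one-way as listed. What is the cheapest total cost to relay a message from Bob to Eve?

Candidate routes:
Bob -> Judy -> Carol -> Liam -> Eve: 4 + 1 + 2 + 8 = 15
Bob -> Judy -> Mona -> Carol -> Liam -> Eve: 4 + 7 + 9 + 2 + 8 = 30
Bob -> Dave -> Liam -> Eve: 2 + 1 + 8 = 11
Bob -> Judy -> Dave -> Liam -> Eve: 4 + 1 + 1 + 8 = 14
Bob -> Judy -> Eve: 4 + 3 = 7
Bob -> Judy -> Mona -> Eve: 4 + 7 + 3 = 14
Shortest: 7.

7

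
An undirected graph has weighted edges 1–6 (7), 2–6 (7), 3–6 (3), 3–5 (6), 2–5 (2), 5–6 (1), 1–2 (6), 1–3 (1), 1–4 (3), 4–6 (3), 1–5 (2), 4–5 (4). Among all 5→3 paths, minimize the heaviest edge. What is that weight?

Comparing a few candidate routes:
5→1→4→6→3: max(2, 3, 3, 3) = 3
5→1→3: max(2, 1) = 2
5→6→4→1→3: max(1, 3, 3, 1) = 3
5→6→3: max(1, 3) = 3
5→4→6→3: max(4, 3, 3) = 4
Smallest bottleneck: 2.

2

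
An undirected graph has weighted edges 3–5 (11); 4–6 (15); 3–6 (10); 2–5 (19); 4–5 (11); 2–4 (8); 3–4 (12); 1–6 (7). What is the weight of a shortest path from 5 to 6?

21

Routes from 5 to 6:
5 -> 3 -> 6: 11 + 10 = 21
5 -> 4 -> 6: 11 + 15 = 26
5 -> 2 -> 4 -> 3 -> 6: 19 + 8 + 12 + 10 = 49
5 -> 3 -> 4 -> 6: 11 + 12 + 15 = 38
5 -> 4 -> 3 -> 6: 11 + 12 + 10 = 33
5 -> 2 -> 4 -> 6: 19 + 8 + 15 = 42
Shortest: 21.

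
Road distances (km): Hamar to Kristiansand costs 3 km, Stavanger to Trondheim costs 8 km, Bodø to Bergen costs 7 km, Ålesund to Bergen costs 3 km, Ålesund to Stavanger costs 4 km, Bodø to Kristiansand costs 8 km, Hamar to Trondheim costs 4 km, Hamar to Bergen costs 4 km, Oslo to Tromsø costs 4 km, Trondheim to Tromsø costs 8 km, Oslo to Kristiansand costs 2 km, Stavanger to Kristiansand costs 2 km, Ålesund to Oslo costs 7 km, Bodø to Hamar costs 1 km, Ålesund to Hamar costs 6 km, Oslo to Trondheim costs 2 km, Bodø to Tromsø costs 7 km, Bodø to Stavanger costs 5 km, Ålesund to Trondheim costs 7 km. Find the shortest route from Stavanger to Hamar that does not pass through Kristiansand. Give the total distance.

A few of the Stavanger→Hamar routes:
Stavanger -> Ålesund -> Hamar: 4 + 6 = 10
Stavanger -> Ålesund -> Bergen -> Hamar: 4 + 3 + 4 = 11
Stavanger -> Bodø -> Hamar: 5 + 1 = 6
Stavanger -> Trondheim -> Hamar: 8 + 4 = 12
The minimum is 6 km.

6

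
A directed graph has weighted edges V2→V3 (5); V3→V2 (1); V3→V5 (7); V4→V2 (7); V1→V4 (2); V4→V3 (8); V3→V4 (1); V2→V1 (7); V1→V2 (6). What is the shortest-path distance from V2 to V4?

6

Paths from V2 to V4:
V2→V1→V4: 7 + 2 = 9
V2→V3→V4: 5 + 1 = 6
Best route has total 6.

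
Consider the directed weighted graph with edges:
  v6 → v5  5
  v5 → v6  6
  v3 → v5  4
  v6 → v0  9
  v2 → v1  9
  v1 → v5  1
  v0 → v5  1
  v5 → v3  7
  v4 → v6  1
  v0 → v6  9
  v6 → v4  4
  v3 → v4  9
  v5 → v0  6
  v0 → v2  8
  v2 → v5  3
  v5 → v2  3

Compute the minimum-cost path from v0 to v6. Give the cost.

7

A few of the v0→v6 routes:
v0 - v6: 9
v0 - v2 - v5 - v6: 8 + 3 + 6 = 17
v0 - v5 - v6: 1 + 6 = 7
Shortest: 7.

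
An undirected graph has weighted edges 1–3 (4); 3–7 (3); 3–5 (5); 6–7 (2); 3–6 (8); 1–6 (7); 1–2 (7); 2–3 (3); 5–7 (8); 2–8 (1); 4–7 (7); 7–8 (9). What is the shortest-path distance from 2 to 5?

Comparing a few candidate routes:
2→3→7→5: 3 + 3 + 8 = 14
2→8→7→5: 1 + 9 + 8 = 18
2→3→6→7→5: 3 + 8 + 2 + 8 = 21
2→1→3→5: 7 + 4 + 5 = 16
2→8→7→3→5: 1 + 9 + 3 + 5 = 18
2→3→5: 3 + 5 = 8
Best route has total 8.

8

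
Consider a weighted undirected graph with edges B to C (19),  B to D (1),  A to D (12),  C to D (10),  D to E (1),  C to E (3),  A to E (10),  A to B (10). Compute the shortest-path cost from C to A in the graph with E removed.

21

Candidate routes:
C → D → A: 10 + 12 = 22
C → B → A: 19 + 10 = 29
C → D → B → A: 10 + 1 + 10 = 21
C → B → D → A: 19 + 1 + 12 = 32
Best route has total 21.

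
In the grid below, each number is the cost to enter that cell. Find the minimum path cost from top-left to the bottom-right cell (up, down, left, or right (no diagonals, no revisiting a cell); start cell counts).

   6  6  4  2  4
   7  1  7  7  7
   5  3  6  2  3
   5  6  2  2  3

Cheapest: (0,0) -> (0,1) -> (1,1) -> (2,1) -> (2,2) -> (2,3) -> (3,3) -> (3,4)
  6 + 6 + 1 + 3 + 6 + 2 + 2 + 3 = 29

29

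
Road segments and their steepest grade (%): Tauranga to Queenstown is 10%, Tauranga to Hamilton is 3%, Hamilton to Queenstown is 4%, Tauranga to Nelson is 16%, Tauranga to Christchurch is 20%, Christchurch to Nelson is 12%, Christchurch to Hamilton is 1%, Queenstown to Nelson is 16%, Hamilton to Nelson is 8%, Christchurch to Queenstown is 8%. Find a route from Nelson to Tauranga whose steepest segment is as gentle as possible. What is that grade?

8

Comparing a few candidate routes:
Nelson-Hamilton-Christchurch-Queenstown-Tauranga: max(8, 1, 8, 10) = 10
Nelson-Hamilton-Tauranga: max(8, 3) = 8
Nelson-Hamilton-Queenstown-Tauranga: max(8, 4, 10) = 10
Nelson-Christchurch-Queenstown-Tauranga: max(12, 8, 10) = 12
The minimum achievable maximum is 8%.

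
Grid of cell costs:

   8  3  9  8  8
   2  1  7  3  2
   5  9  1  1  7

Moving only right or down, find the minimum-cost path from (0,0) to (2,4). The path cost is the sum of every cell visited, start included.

27

Best path: (0,0) (1,0) (1,1) (1,2) (2,2) (2,3) (2,4)
Cost: 8 + 2 + 1 + 7 + 1 + 1 + 7 = 27
For comparison, the top-then-right route costs 45.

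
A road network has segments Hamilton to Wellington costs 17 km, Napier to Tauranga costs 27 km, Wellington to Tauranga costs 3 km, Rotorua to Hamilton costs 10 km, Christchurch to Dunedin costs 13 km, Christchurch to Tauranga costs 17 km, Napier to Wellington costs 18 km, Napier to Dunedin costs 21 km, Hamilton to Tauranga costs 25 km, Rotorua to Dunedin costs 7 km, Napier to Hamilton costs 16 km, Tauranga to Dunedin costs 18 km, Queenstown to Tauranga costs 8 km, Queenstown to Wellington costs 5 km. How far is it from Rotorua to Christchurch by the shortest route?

20

A few of the Rotorua→Christchurch routes:
Rotorua → Hamilton → Wellington → Tauranga → Christchurch: 10 + 17 + 3 + 17 = 47
Rotorua → Dunedin → Christchurch: 7 + 13 = 20
Rotorua → Dunedin → Tauranga → Christchurch: 7 + 18 + 17 = 42
The minimum is 20 km.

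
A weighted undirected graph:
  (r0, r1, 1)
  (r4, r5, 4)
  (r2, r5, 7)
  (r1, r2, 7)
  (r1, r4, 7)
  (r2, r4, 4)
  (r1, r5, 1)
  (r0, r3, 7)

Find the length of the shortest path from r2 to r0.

8

Comparing a few candidate routes:
r2 - r1 - r0: 7 + 1 = 8
r2 - r4 - r5 - r1 - r0: 4 + 4 + 1 + 1 = 10
r2 - r5 - r1 - r0: 7 + 1 + 1 = 9
The minimum is 8.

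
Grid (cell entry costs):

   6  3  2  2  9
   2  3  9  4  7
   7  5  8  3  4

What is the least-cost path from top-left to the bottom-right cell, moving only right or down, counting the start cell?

Best path: [0,0] → [0,1] → [0,2] → [0,3] → [1,3] → [2,3] → [2,4]
Cost: 6 + 3 + 2 + 2 + 4 + 3 + 4 = 24
For comparison, the top-then-right route costs 33.

24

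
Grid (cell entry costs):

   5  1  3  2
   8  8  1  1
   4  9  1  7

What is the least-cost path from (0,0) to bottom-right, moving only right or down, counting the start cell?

18

One optimal route is [0,0] → [0,1] → [0,2] → [1,2] → [1,3] → [2,3].
Its cost is 5 + 1 + 3 + 1 + 1 + 7 = 18.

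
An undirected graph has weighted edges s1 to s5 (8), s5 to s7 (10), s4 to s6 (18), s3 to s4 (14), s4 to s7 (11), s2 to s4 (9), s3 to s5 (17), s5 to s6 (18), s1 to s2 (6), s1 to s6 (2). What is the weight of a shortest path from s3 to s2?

23

A few of the s3→s2 routes:
s3 → s5 → s7 → s4 → s2: 17 + 10 + 11 + 9 = 47
s3 → s5 → s6 → s1 → s2: 17 + 18 + 2 + 6 = 43
s3 → s5 → s1 → s2: 17 + 8 + 6 = 31
s3 → s4 → s6 → s1 → s2: 14 + 18 + 2 + 6 = 40
s3 → s4 → s2: 14 + 9 = 23
Shortest: 23.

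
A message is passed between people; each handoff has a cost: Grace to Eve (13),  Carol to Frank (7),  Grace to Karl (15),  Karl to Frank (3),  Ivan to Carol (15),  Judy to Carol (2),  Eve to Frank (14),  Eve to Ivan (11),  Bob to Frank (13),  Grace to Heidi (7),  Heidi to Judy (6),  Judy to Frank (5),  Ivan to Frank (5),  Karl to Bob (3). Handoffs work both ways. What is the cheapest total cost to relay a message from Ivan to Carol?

12

Some routes from Ivan to Carol:
Ivan - Frank - Judy - Carol: 5 + 5 + 2 = 12
Ivan - Frank - Karl - Grace - Heidi - Judy - Carol: 5 + 3 + 15 + 7 + 6 + 2 = 38
Ivan - Eve - Frank - Carol: 11 + 14 + 7 = 32
Ivan - Frank - Carol: 5 + 7 = 12
Ivan - Carol: 15
Ivan - Eve - Frank - Judy - Carol: 11 + 14 + 5 + 2 = 32
Shortest: 12.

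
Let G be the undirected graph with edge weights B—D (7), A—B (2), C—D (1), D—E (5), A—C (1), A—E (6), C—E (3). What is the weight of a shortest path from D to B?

4

Routes from D to B:
D - C - E - A - B: 1 + 3 + 6 + 2 = 12
D - B: 7
D - E - A - B: 5 + 6 + 2 = 13
D - E - C - A - B: 5 + 3 + 1 + 2 = 11
D - C - A - B: 1 + 1 + 2 = 4
Shortest: 4.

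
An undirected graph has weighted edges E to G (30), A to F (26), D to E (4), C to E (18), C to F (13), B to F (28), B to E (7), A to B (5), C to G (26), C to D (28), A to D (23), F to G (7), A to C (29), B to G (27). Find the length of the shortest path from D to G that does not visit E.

Comparing a few candidate routes:
D → A → B → F → G: 23 + 5 + 28 + 7 = 63
D → A → F → G: 23 + 26 + 7 = 56
D → C → G: 28 + 26 = 54
D → C → F → G: 28 + 13 + 7 = 48
D → A → B → G: 23 + 5 + 27 = 55
The minimum is 48.

48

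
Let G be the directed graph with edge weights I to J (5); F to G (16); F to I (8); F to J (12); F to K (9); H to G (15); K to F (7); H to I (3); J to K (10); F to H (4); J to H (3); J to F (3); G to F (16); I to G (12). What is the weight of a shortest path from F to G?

Some routes from F to G:
F→I→G: 8 + 12 = 20
F→H→I→G: 4 + 3 + 12 = 19
F→J→H→I→G: 12 + 3 + 3 + 12 = 30
F→H→G: 4 + 15 = 19
F→G: 16
Shortest: 16.

16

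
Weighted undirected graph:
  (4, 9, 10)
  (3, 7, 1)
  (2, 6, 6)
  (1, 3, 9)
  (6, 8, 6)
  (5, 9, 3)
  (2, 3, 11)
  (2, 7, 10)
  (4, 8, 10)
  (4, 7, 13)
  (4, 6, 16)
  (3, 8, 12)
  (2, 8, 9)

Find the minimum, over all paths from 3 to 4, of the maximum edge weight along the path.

10

Comparing a few candidate routes:
3 → 8 → 4: max(12, 10) = 12
3 → 7 → 2 → 8 → 4: max(1, 10, 9, 10) = 10
3 → 2 → 8 → 4: max(11, 9, 10) = 11
3 → 2 → 6 → 8 → 4: max(11, 6, 6, 10) = 11
3 → 7 → 2 → 6 → 8 → 4: max(1, 10, 6, 6, 10) = 10
The minimum achievable maximum is 10.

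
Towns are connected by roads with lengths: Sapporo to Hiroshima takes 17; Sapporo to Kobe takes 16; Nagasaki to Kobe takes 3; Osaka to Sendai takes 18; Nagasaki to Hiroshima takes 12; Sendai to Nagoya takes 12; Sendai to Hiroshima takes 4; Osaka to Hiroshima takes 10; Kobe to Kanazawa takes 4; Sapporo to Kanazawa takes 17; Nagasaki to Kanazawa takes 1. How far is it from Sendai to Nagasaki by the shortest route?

16

Some routes from Sendai to Nagasaki:
Sendai - Osaka - Hiroshima - Nagasaki: 18 + 10 + 12 = 40
Sendai - Hiroshima - Sapporo - Kobe - Nagasaki: 4 + 17 + 16 + 3 = 40
Sendai - Hiroshima - Nagasaki: 4 + 12 = 16
Sendai - Hiroshima - Sapporo - Kobe - Kanazawa - Nagasaki: 4 + 17 + 16 + 4 + 1 = 42
Sendai - Hiroshima - Sapporo - Kanazawa - Kobe - Nagasaki: 4 + 17 + 17 + 4 + 3 = 45
Sendai - Hiroshima - Sapporo - Kanazawa - Nagasaki: 4 + 17 + 17 + 1 = 39
Shortest: 16.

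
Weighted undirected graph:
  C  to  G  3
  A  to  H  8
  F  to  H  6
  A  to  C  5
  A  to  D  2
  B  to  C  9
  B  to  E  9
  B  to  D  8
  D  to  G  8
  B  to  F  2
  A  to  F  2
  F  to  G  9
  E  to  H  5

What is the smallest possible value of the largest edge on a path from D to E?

6

Some routes from D to E:
D -> A -> H -> E: max(2, 8, 5) = 8
D -> G -> C -> A -> H -> E: max(8, 3, 5, 8, 5) = 8
D -> A -> F -> H -> E: max(2, 2, 6, 5) = 6
D -> G -> C -> A -> F -> H -> E: max(8, 3, 5, 2, 6, 5) = 8
The minimum achievable maximum is 6.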